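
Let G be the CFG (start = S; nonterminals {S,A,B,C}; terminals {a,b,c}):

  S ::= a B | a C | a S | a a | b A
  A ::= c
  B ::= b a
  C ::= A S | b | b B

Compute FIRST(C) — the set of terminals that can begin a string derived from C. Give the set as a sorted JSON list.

Compute FIRST by fixpoint:
[1]
  A via A→c: +{c}
  B via B→b a: +{b}
  C via C→A S: +{c}
  C via C→b: +{b}
  S via S→a B: +{a}
  S via S→b A: +{b}
  FIRST[S]={a,b}  FIRST[A]={c}  FIRST[B]={b}  FIRST[C]={b,c}
[2] done
  FIRST[S]={a,b}  FIRST[A]={c}  FIRST[B]={b}  FIRST[C]={b,c}

FIRST(C) = ["b", "c"]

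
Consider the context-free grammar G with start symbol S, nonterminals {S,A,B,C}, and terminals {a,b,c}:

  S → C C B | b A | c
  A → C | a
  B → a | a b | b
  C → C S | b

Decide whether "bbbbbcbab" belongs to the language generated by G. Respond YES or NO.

CNF form of G:
  S -> C X2 | T1 A | c
  A -> C S | a | b
  B -> T0 T1 | a | b
  C -> C S | b
  T0 -> a
  T1 -> b
  X2 -> C B

CYK table (by increasing span):
  T[0,0] 'b' = {A,B,C,T1}  orig:{A,B,C}
  T[1,1] 'b' = {A,B,C,T1}  orig:{A,B,C}
  T[2,2] 'b' = {A,B,C,T1}  orig:{A,B,C}
  T[3,3] 'b' = {A,B,C,T1}  orig:{A,B,C}
  T[4,4] 'b' = {A,B,C,T1}  orig:{A,B,C}
  T[5,5] 'c' = {S}
  T[6,6] 'b' = {A,B,C,T1}  orig:{A,B,C}
  T[7,7] 'a' = {A,B,T0}  orig:{A,B}
  T[8,8] 'b' = {A,B,C,T1}  orig:{A,B,C}
  T[0,1] 'bb' = {S,X2}  orig:{S}
  T[1,2] 'bb' = {S,X2}  orig:{S}
  T[2,3] 'bb' = {S,X2}  orig:{S}
  T[3,4] 'bb' = {S,X2}  orig:{S}
  T[4,5] 'bc' = {A,C}
  T[5,6] 'cb' = ∅
  T[6,7] 'ba' = {S,X2}  orig:{S}
  T[7,8] 'ab' = {B}
  T[0,2] 'bbb' = {A,C,S}
  T[1,3] 'bbb' = {A,C,S}
  T[2,4] 'bbb' = {A,C,S}
  T[3,5] 'bbc' = {S}
  T[4,6] 'bcb' = {X2}  orig:{}
  T[5,7] 'cba' = ∅
  T[6,8] 'bab' = {X2}  orig:{}
  T[0,3] 'bbbb' = {A,C,S,X2}  orig:{A,C,S}
  T[1,4] 'bbbb' = {A,C,S,X2}  orig:{A,C,S}
  T[2,5] 'bbbc' = {A,C}
  T[3,6] 'bbcb' = {S}
  T[4,7] 'bcba' = {A,C,S}
  T[5,8] 'cbab' = ∅
  T[0,4] 'bbbbb' = {A,C,S,X2}  orig:{A,C,S}
  T[1,5] 'bbbbc' = {A,C,S}
  T[2,6] 'bbbcb' = {A,C,X2}  orig:{A,C}
  T[3,7] 'bbcba' = {A,C,S}
  T[4,8] 'bcbab' = {S,X2}  orig:{S}
  T[0,5] 'bbbbbc' = {A,C,S}
  T[1,6] 'bbbbcb' = {S,X2}  orig:{S}
  T[2,7] 'bbbcba' = {A,C,S,X2}  orig:{A,C,S}
  T[3,8] 'bbcbab' = {A,C,S,X2}  orig:{A,C,S}
  T[0,6] 'bbbbbcb' = {A,C,S,X2}  orig:{A,C,S}
  T[1,7] 'bbbbcba' = {A,C,S}
  T[2,8] 'bbbcbab' = {A,C,S,X2}  orig:{A,C,S}
  T[0,7] 'bbbbbcba' = {A,C,S,X2}  orig:{A,C,S}
  T[1,8] 'bbbbcbab' = {A,C,S,X2}  orig:{A,C,S}
  T[0,8] 'bbbbbcbab' = {A,C,S,X2}  orig:{A,C,S}

S ∈ T[0,8] ⇒ YES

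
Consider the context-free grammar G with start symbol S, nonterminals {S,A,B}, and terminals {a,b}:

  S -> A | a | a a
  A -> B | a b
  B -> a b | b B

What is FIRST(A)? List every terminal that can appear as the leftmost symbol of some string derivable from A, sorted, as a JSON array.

FIRST iteration:
[1]
  A via A→a b: +{a}
  B via B→a b: +{a}
  B via B→b B: +{b}
  S via S→A: +{a}
  FIRST[S]={a}  FIRST[A]={a}  FIRST[B]={a,b}
[2]
  A via A→B: +{b}
  S via S→A: +{b}
  FIRST[S]={a,b}  FIRST[A]={a,b}  FIRST[B]={a,b}
[3] done
  FIRST[S]={a,b}  FIRST[A]={a,b}  FIRST[B]={a,b}

FIRST(A) = ["a", "b"]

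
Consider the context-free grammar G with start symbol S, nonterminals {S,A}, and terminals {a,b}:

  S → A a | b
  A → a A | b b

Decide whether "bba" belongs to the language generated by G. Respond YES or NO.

CNF form of G:
  S -> A T0 | b
  A -> T0 A | T1 T1
  T0 -> a
  T1 -> b

Fill CYK table bottom-up:
  cell(0,0) b: {S,T1}  orig:{S}
  cell(1,1) b: {S,T1}  orig:{S}
  cell(2,2) a: {T0}  orig:{}
  cell(0,1) bb: {A}
  cell(1,2) ba: ∅
  cell(0,2) bba: {S}

S ∈ T[0,2] ⇒ YES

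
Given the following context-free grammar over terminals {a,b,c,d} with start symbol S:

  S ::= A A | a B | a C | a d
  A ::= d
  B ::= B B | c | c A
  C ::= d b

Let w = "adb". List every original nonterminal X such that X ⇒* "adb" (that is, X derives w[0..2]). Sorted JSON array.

CNF form of G:
  S -> A A | T3 B | T3 C | T3 T1
  A -> d
  B -> B B | T0 A | c
  C -> T1 T2
  T0 -> c
  T1 -> d
  T2 -> b
  T3 -> a

CYK table (by increasing span), restricted to cells inside w[0..2]:
  cell(0,0) a: {T3}  orig:{}
  cell(1,1) d: {A,T1}  orig:{A}
  cell(2,2) b: {T2}  orig:{}
  cell(0,1) ad: {S}
  cell(1,2) db: {C}
  cell(0,2) adb: {S}

Original NTs in T[0,2] deriving "adb": ["S"]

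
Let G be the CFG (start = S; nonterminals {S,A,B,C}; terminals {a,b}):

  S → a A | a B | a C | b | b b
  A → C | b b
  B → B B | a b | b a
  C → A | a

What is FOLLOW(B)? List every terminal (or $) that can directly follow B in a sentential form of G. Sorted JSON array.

FIRST sets, iterate to fixpoint:
round 1:
  A via A→b b: +{b}
  B via B→a b: +{a}
  B via B→b a: +{b}
  C via C→A: +{b}
  C via C→a: +{a}
  S via S→a A: +{a}
  S via S→b: +{b}
  FIRST(S)={a,b}  FIRST(A)={b}  FIRST(B)={a,b}  FIRST(C)={a,b}
round 2:
  A via A→C: +{a}
  FIRST(S)={a,b}  FIRST(A)={a,b}  FIRST(B)={a,b}  FIRST(C)={a,b}
round 3: (stable)
  FIRST(S)={a,b}  FIRST(A)={a,b}  FIRST(B)={a,b}  FIRST(C)={a,b}

FOLLOW sets:
FOLLOW(S) := {$}
iter 1:
  B→B B: FOLLOW(B) ⊇ FIRST(B) = {a,b}; new: +{a,b}
  S→a A: FOLLOW(A) ⊇ FOLLOW(S) ⊇ {$}; new: +{$}
  S→a B: FOLLOW(B) ⊇ FOLLOW(S) ⊇ {$}; new: +{$}
  S→a C: FOLLOW(C) ⊇ FOLLOW(S) ⊇ {$}; new: +{$}
  FOLLOW[S]={$}  FOLLOW[A]={$}  FOLLOW[B]={$,a,b}  FOLLOW[C]={$}
iter 2: done
  FOLLOW[S]={$}  FOLLOW[A]={$}  FOLLOW[B]={$,a,b}  FOLLOW[C]={$}

FOLLOW(B) = ["$", "a", "b"]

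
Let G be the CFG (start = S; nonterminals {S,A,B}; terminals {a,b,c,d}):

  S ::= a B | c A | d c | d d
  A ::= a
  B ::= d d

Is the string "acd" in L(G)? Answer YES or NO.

CNF form of G:
  S -> T0 T0 | T0 T2 | T1 B | T2 A
  A -> a
  B -> T0 T0
  T0 -> d
  T1 -> a
  T2 -> c

CYK table (by increasing span):
  cell(0,0) a: {A,T1}  orig:{A}
  cell(1,1) c: {T2}  orig:{}
  cell(2,2) d: {T0}  orig:{}
  cell(0,1) ac: ∅
  cell(1,2) cd: ∅
  cell(0,2) acd: ∅

S ∉ T[0,2] ⇒ NO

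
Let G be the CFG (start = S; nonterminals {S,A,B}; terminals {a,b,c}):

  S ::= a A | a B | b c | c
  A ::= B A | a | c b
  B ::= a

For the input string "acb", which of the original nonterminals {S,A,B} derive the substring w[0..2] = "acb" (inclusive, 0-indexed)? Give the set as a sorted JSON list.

CNF form of G:
  S -> T1 T0 | T2 A | T2 B | c
  A -> B A | T0 T1 | a
  B -> a
  T0 -> c
  T1 -> b
  T2 -> a

CYK table (by increasing span) — only the sub-triangle for w[0..2]:
  T[0,0] 'a' = {A,B,T2}  orig:{A,B}
  T[1,1] 'c' = {S,T0}  orig:{S}
  T[2,2] 'b' = {T1}  orig:{}
  T[0,1] 'ac' = ∅
  T[1,2] 'cb' = {A}
  T[0,2] 'acb' = {A,S}

Original NTs in T[0,2] deriving "acb": ["A", "S"]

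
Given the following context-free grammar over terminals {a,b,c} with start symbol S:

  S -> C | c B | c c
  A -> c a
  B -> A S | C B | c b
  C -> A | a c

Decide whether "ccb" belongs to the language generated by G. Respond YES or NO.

Convert to CNF:
  S -> T0 B | T0 T0 | T0 T1 | T1 T0
  A -> T0 T1
  B -> A S | C B | T0 T2
  C -> T0 T1 | T1 T0
  T0 -> c
  T1 -> a
  T2 -> b

Fill CYK table bottom-up:
  T[0,0] 'c' = {T0}  orig:{}
  T[1,1] 'c' = {T0}  orig:{}
  T[2,2] 'b' = {T2}  orig:{}
  T[0,1] 'cc' = {S}
  T[1,2] 'cb' = {B}
  T[0,2] 'ccb' = {S}

S ∈ T[0,2] ⇒ YES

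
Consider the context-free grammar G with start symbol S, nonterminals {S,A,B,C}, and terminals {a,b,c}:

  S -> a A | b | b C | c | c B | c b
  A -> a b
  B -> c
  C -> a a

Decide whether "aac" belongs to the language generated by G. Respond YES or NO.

CNF form of G:
  S -> T0 A | T1 C | T2 B | T2 T1 | b | c
  A -> T0 T1
  B -> c
  C -> T0 T0
  T0 -> a
  T1 -> b
  T2 -> c

Fill CYK table bottom-up:
  [0..0]={T0}  "a"  orig:{}
  [1..1]={T0}  "a"  orig:{}
  [2..2]={B,S,T2}  "c"  orig:{B,S}
  [0..1]={C}  "aa"
  [1..2]=∅  "ac"
  [0..2]=∅  "aac"

S ∉ T[0,2] ⇒ NO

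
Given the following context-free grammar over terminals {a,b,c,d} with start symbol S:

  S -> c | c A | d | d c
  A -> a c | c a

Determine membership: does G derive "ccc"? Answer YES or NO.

CNF form of G:
  S -> T1 A | T2 T1 | c | d
  A -> T0 T1 | T1 T0
  T0 -> a
  T1 -> c
  T2 -> d

CYK fill:
  T[0,0] 'c' = {S,T1}  orig:{S}
  T[1,1] 'c' = {S,T1}  orig:{S}
  T[2,2] 'c' = {S,T1}  orig:{S}
  T[0,1] 'cc' = ∅
  T[1,2] 'cc' = ∅
  T[0,2] 'ccc' = ∅

S ∉ T[0,2] ⇒ NO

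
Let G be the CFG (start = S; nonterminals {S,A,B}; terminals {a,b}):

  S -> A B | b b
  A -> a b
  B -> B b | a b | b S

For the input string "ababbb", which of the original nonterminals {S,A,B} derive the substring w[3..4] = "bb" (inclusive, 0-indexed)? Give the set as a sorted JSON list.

CNF form of G:
  S -> A B | T1 T1
  A -> T0 T1
  B -> B T1 | T0 T1 | T1 S
  T0 -> a
  T1 -> b

CYK fill — only the sub-triangle for w[3..4]:
  [3..3]={T1}  "b"  orig:{}
  [4..4]={T1}  "b"  orig:{}
  [3..4]={S}  "bb"

Original NTs in T[3,4] deriving "bb": ["S"]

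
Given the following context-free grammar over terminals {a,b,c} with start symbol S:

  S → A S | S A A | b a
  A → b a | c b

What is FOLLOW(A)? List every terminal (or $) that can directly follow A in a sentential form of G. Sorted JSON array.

FIRST iteration:
[1]
  A via A→b a: +{b}
  A via A→c b: +{c}
  S via S→A S: +{b,c}
  FIRST[S]={b,c}  FIRST[A]={b,c}
[2] done
  FIRST[S]={b,c}  FIRST[A]={b,c}

Compute FOLLOW by fixpoint:
seed FOLLOW(S) with $
round 1:
  S→A S: FOLLOW(A) ⊇ FIRST(S) = {b,c}; new: +{b,c}
  S→S A A: FOLLOW(S) ⊇ FIRST(A) = {b,c}; new: +{b,c}
  S→S A A: FOLLOW(A) ⊇ FOLLOW(S) ⊇ {$,b,c}; new: +{$}
  FOLLOW[S]={$,b,c}  FOLLOW[A]={$,b,c}
round 2: done
  FOLLOW[S]={$,b,c}  FOLLOW[A]={$,b,c}

FOLLOW(A) = ["$", "b", "c"]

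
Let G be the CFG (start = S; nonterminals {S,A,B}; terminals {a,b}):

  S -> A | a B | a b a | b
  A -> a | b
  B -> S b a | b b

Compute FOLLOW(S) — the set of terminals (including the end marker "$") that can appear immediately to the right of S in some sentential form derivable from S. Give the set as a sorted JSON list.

FIRST iteration:
round 1:
  A via A→a: +{a}
  A via A→b: +{b}
  B via B→b b: +{b}
  S via S→A: +{a,b}
  FIRST[S]={a,b}  FIRST[A]={a,b}  FIRST[B]={b}
round 2:
  B via B→S b a: +{a}
  FIRST[S]={a,b}  FIRST[A]={a,b}  FIRST[B]={a,b}
round 3: — fixpoint
  FIRST[S]={a,b}  FIRST[A]={a,b}  FIRST[B]={a,b}

Compute FOLLOW by fixpoint:
FOLLOW(S) := {$}
iter 1:
  B→S b a: FOLLOW(S) ⊇ FIRST(b) = {b}; new: +{b}
  S→A: FOLLOW(A) ⊇ FOLLOW(S) ⊇ {$,b}; new: +{$,b}
  S→a B: FOLLOW(B) ⊇ FOLLOW(S) ⊇ {$,b}; new: +{$,b}
  S: {$,b}  A: {$,b}  B: {$,b}
iter 2: — fixpoint
  S: {$,b}  A: {$,b}  B: {$,b}

FOLLOW(S) = ["$", "b"]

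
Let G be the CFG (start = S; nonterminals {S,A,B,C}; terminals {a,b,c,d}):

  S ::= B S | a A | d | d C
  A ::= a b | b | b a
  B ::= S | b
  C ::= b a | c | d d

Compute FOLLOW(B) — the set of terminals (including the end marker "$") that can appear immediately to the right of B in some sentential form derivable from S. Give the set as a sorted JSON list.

Compute FIRST by fixpoint:
iter 1:
  A via A→a b: +{a}
  A via A→b: +{b}
  B via B→b: +{b}
  C via C→b a: +{b}
  C via C→c: +{c}
  C via C→d d: +{d}
  S via S→B S: +{b}
  S via S→a A: +{a}
  S via S→d: +{d}
  S: {a,b,d}  A: {a,b}  B: {b}  C: {b,c,d}
iter 2:
  B via B→S: +{a,d}
  S: {a,b,d}  A: {a,b}  B: {a,b,d}  C: {b,c,d}
iter 3: (no change)
  S: {a,b,d}  A: {a,b}  B: {a,b,d}  C: {b,c,d}

FOLLOW sets:
FOLLOW(S) := {$}
round 1:
  S→B S: FOLLOW(B) ⊇ FIRST(S) = {a,b,d}; new: +{a,b,d}
  S→a A: FOLLOW(A) ⊇ FOLLOW(S) ⊇ {$}; new: +{$}
  S→d C: FOLLOW(C) ⊇ FOLLOW(S) ⊇ {$}; new: +{$}
  FOLLOW(S)={$}  FOLLOW(A)={$}  FOLLOW(B)={a,b,d}  FOLLOW(C)={$}
round 2:
  B→S: FOLLOW(S) ⊇ FOLLOW(B) ⊇ {a,b,d}; new: +{a,b,d}
  S→a A: FOLLOW(A) ⊇ FOLLOW(S) ⊇ {$,a,b,d}; new: +{a,b,d}
  S→d C: FOLLOW(C) ⊇ FOLLOW(S) ⊇ {$,a,b,d}; new: +{a,b,d}
  FOLLOW(S)={$,a,b,d}  FOLLOW(A)={$,a,b,d}  FOLLOW(B)={a,b,d}  FOLLOW(C)={$,a,b,d}
round 3: (stable)
  FOLLOW(S)={$,a,b,d}  FOLLOW(A)={$,a,b,d}  FOLLOW(B)={a,b,d}  FOLLOW(C)={$,a,b,d}

FOLLOW(B) = ["a", "b", "d"]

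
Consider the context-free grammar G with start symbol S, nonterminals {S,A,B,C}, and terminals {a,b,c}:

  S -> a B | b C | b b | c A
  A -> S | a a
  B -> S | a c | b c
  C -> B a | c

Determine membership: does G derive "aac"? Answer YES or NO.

CNF form of G:
  S -> T0 B | T1 C | T1 T1 | T2 A
  A -> T0 B | T0 T0 | T1 C | T1 T1 | T2 A
  B -> T0 B | T0 T2 | T1 C | T1 T1 | T1 T2 | T2 A
  C -> B T0 | c
  T0 -> a
  T1 -> b
  T2 -> c

CYK table (by increasing span):
  [0..0]={T0}  "a"  orig:{}
  [1..1]={T0}  "a"  orig:{}
  [2..2]={C,T2}  "c"  orig:{C}
  [0..1]={A}  "aa"
  [1..2]={B}  "ac"
  [0..2]={A,B,S}  "aac"

S ∈ T[0,2] ⇒ YES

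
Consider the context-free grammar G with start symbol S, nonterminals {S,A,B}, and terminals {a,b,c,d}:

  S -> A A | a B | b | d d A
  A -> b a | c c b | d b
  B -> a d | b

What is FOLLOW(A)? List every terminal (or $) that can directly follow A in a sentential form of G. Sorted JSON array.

FIRST sets, iterate to fixpoint:
round 1:
  A via A→b a: +{b}
  A via A→c c b: +{c}
  A via A→d b: +{d}
  B via B→a d: +{a}
  B via B→b: +{b}
  S via S→A A: +{b,c,d}
  S via S→a B: +{a}
  FIRST(S)={a,b,c,d}  FIRST(A)={b,c,d}  FIRST(B)={a,b}
round 2: (stable)
  FIRST(S)={a,b,c,d}  FIRST(A)={b,c,d}  FIRST(B)={a,b}

Compute FOLLOW by fixpoint:
initialize: $ ∈ FOLLOW(S)
iter 1:
  S→A A: FOLLOW(A) ⊇ FIRST(A) = {b,c,d}; new: +{b,c,d}
  S→A A: FOLLOW(A) ⊇ FOLLOW(S) ⊇ {$}; new: +{$}
  S→a B: FOLLOW(B) ⊇ FOLLOW(S) ⊇ {$}; new: +{$}
  S: {$}  A: {$,b,c,d}  B: {$}
iter 2: — fixpoint
  S: {$}  A: {$,b,c,d}  B: {$}

FOLLOW(A) = ["$", "b", "c", "d"]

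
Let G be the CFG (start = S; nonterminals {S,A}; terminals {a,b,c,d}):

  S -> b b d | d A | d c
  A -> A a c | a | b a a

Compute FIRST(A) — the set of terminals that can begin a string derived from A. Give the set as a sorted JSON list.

FIRST iteration:
iter 1:
  A via A→a: +{a}
  A via A→b a a: +{b}
  S via S→b b d: +{b}
  S via S→d A: +{d}
  FIRST(S)={b,d}  FIRST(A)={a,b}
iter 2: done
  FIRST(S)={b,d}  FIRST(A)={a,b}

FIRST(A) = ["a", "b"]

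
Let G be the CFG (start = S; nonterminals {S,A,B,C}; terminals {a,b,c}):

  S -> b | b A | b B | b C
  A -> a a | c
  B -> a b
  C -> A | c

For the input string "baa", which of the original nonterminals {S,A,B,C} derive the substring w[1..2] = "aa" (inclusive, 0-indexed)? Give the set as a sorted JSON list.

Convert to CNF:
  S -> T1 A | T1 B | T1 C | b
  A -> T0 T0 | c
  B -> T0 T1
  C -> T0 T0 | c
  T0 -> a
  T1 -> b

Fill CYK table bottom-up (cells [i..j] with 1 ≤ i ≤ j ≤ 2 only):
  T[1,1] 'a' = {T0}  orig:{}
  T[2,2] 'a' = {T0}  orig:{}
  T[1,2] 'aa' = {A,C}

Original NTs in T[1,2] deriving "aa": ["A", "C"]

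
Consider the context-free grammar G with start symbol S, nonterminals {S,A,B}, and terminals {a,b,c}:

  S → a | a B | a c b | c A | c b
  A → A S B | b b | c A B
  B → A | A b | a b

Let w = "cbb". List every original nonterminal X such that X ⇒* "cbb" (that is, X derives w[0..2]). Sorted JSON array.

CNF form of G:
  S -> T1 A | T1 T0 | T2 B | T2 X7 | a
  A -> A X3 | T0 T0 | T1 X4
  B -> A T0 | A X5 | T0 T0 | T1 X6 | T2 T0
  T0 -> b
  T1 -> c
  T2 -> a
  X3 -> S B
  X4 -> A B
  X5 -> S B
  X6 -> A B
  X7 -> T1 T0

CYK table (by increasing span), restricted to cells inside w[0..2]:
  cell(0,0) c: {T1}  orig:{}
  cell(1,1) b: {T0}  orig:{}
  cell(2,2) b: {T0}  orig:{}
  cell(0,1) cb: {S,X7}  orig:{S}
  cell(1,2) bb: {A,B}
  cell(0,2) cbb: {S}

Original NTs in T[0,2] deriving "cbb": ["S"]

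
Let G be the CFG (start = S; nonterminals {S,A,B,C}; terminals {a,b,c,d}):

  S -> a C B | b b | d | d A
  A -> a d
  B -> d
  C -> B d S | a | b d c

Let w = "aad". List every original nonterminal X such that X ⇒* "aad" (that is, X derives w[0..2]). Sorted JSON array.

Convert to CNF:
  S -> T0 X6 | T1 A | T2 T2 | d
  A -> T0 T1
  B -> d
  C -> B X4 | T2 X5 | a
  T0 -> a
  T1 -> d
  T2 -> b
  T3 -> c
  X4 -> T1 S
  X5 -> T1 T3
  X6 -> C B

CYK fill, restricted to cells inside w[0..2]:
  [0..0]={C,T0}  "a"  orig:{C}
  [1..1]={C,T0}  "a"  orig:{C}
  [2..2]={B,S,T1}  "d"  orig:{B,S}
  [0..1]=∅  "aa"
  [1..2]={A,X6}  "ad"  orig:{A}
  [0..2]={S}  "aad"

Original NTs in T[0,2] deriving "aad": ["S"]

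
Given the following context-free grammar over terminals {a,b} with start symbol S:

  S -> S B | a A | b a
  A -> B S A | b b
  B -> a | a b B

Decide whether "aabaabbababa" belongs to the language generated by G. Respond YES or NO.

Convert to CNF:
  S -> S B | T0 T1 | T1 A
  A -> B X2 | T0 T0
  B -> T1 X3 | a
  T0 -> b
  T1 -> a
  X2 -> S A
  X3 -> T0 B

CYK fill:
  cell(0,0) a: {B,T1}  orig:{B}
  cell(1,1) a: {B,T1}  orig:{B}
  cell(2,2) b: {T0}  orig:{}
  cell(3,3) a: {B,T1}  orig:{B}
  cell(4,4) a: {B,T1}  orig:{B}
  cell(5,5) b: {T0}  orig:{}
  cell(6,6) b: {T0}  orig:{}
  cell(7,7) a: {B,T1}  orig:{B}
  cell(8,8) b: {T0}  orig:{}
  cell(9,9) a: {B,T1}  orig:{B}
  cell(10,10) b: {T0}  orig:{}
  cell(11,11) a: {B,T1}  orig:{B}
  cell(0,1) aa: ∅
  cell(1,2) ab: ∅
  cell(2,3) ba: {S,X3}  orig:{S}
  cell(3,4) aa: ∅
  cell(4,5) ab: ∅
  cell(5,6) bb: {A}
  cell(6,7) ba: {S,X3}  orig:{S}
  cell(7,8) ab: ∅
  cell(8,9) ba: {S,X3}  orig:{S}
  cell(9,10) ab: ∅
  cell(10,11) ba: {S,X3}  orig:{S}
  cell(0,2) aab: ∅
  cell(1,3) aba: {B}
  cell(2,4) baa: {S}
  cell(3,5) aab: ∅
  cell(4,6) abb: {S}
  cell(5,7) bba: ∅
  cell(6,8) bab: ∅
  cell(7,9) aba: {B}
  cell(8,10) bab: ∅
  cell(9,11) aba: {B}
  cell(0,3) aaba: ∅
  cell(1,4) abaa: ∅
  cell(2,5) baab: ∅
  cell(3,6) aabb: ∅
  cell(4,7) abba: {S}
  cell(5,8) bbab: ∅
  cell(6,9) baba: {X3}  orig:{}
  cell(7,10) abab: ∅
  cell(8,11) baba: {X3}  orig:{}
  cell(0,4) aabaa: ∅
  cell(1,5) abaab: ∅
  cell(2,6) baabb: {X2}  orig:{}
  cell(3,7) aabba: ∅
  cell(4,8) abbab: ∅
  cell(5,9) bbaba: ∅
  cell(6,10) babab: ∅
  cell(7,11) ababa: {B}
  cell(0,5) aabaab: ∅
  cell(1,6) abaabb: {A}
  cell(2,7) baabba: ∅
  cell(3,8) aabbab: ∅
  cell(4,9) abbaba: {S}
  cell(5,10) bbabab: ∅
  cell(6,11) bababa: {X3}  orig:{}
  cell(0,6) aabaabb: {S}
  cell(1,7) abaabba: ∅
  cell(2,8) baabbab: ∅
  cell(3,9) aabbaba: ∅
  cell(4,10) abbabab: ∅
  cell(5,11) bbababa: ∅
  cell(0,7) aabaabba: {S}
  cell(1,8) abaabbab: ∅
  cell(2,9) baabbaba: ∅
  cell(3,10) aabbabab: ∅
  cell(4,11) abbababa: {S}
  cell(0,8) aabaabbab: ∅
  cell(1,9) abaabbaba: ∅
  cell(2,10) baabbabab: ∅
  cell(3,11) aabbababa: ∅
  cell(0,9) aabaabbaba: {S}
  cell(1,10) abaabbabab: ∅
  cell(2,11) baabbababa: ∅
  cell(0,10) aabaabbabab: ∅
  cell(1,11) abaabbababa: ∅
  cell(0,11) aabaabbababa: {S}

S ∈ T[0,11] ⇒ YES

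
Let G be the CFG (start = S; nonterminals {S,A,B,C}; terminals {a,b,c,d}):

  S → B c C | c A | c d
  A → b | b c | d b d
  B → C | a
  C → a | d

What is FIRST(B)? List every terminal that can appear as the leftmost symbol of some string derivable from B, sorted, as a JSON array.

FIRST sets, iterate to fixpoint:
pass 1:
  A via A→b: +{b}
  A via A→d b d: +{d}
  B via B→a: +{a}
  C via C→a: +{a}
  C via C→d: +{d}
  S via S→B c C: +{a}
  S via S→c A: +{c}
  FIRST(S)={a,c}  FIRST(A)={b,d}  FIRST(B)={a}  FIRST(C)={a,d}
pass 2:
  B via B→C: +{d}
  S via S→B c C: +{d}
  FIRST(S)={a,c,d}  FIRST(A)={b,d}  FIRST(B)={a,d}  FIRST(C)={a,d}
pass 3: — fixpoint
  FIRST(S)={a,c,d}  FIRST(A)={b,d}  FIRST(B)={a,d}  FIRST(C)={a,d}

FIRST(B) = ["a", "d"]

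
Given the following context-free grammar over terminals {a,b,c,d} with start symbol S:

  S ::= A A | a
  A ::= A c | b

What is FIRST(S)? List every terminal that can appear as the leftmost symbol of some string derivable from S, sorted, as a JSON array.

FIRST iteration:
pass 1:
  A via A→b: +{b}
  S via S→A A: +{b}
  S via S→a: +{a}
  S: {a,b}  A: {b}
pass 2: (stable)
  S: {a,b}  A: {b}

FIRST(S) = ["a", "b"]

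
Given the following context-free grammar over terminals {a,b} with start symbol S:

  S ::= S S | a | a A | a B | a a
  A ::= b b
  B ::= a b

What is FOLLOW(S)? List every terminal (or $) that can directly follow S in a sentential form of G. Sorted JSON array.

Compute FIRST by fixpoint:
iter 1:
  A via A→b b: +{b}
  B via B→a b: +{a}
  S via S→a: +{a}
  S: {a}  A: {b}  B: {a}
iter 2: — fixpoint
  S: {a}  A: {b}  B: {a}

FOLLOW sets:
initialize: $ ∈ FOLLOW(S)
round 1:
  S→S S: FOLLOW(S) ⊇ FIRST(S) = {a}; new: +{a}
  S→a A: FOLLOW(A) ⊇ FOLLOW(S) ⊇ {$,a}; new: +{$,a}
  S→a B: FOLLOW(B) ⊇ FOLLOW(S) ⊇ {$,a}; new: +{$,a}
  S: {$,a}  A: {$,a}  B: {$,a}
round 2: done
  S: {$,a}  A: {$,a}  B: {$,a}

FOLLOW(S) = ["$", "a"]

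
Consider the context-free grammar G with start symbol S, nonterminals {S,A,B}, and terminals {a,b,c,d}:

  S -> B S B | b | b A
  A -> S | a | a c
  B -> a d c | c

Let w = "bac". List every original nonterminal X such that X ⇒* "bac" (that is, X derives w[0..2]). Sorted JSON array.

CNF form of G:
  S -> B X6 | T2 A | b
  A -> B X4 | T0 T1 | T2 A | a | b
  B -> T0 X5 | c
  T0 -> a
  T1 -> c
  T2 -> b
  T3 -> d
  X4 -> S B
  X5 -> T3 T1
  X6 -> S B

CYK table (by increasing span), restricted to cells inside w[0..2]:
  T[0,0] 'b' = {A,S,T2}  orig:{A,S}
  T[1,1] 'a' = {A,T0}  orig:{A}
  T[2,2] 'c' = {B,T1}  orig:{B}
  T[0,1] 'ba' = {A,S}
  T[1,2] 'ac' = {A}
  T[0,2] 'bac' = {A,S,X4,X6}  orig:{A,S}

Original NTs in T[0,2] deriving "bac": ["A", "S"]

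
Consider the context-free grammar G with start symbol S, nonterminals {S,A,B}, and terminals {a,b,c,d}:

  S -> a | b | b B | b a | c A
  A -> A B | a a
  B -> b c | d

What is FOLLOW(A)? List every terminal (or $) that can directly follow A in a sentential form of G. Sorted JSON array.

FIRST sets, iterate to fixpoint:
iter 1:
  A via A→a a: +{a}
  B via B→b c: +{b}
  B via B→d: +{d}
  S via S→a: +{a}
  S via S→b: +{b}
  S via S→c A: +{c}
  FIRST[S]={a,b,c}  FIRST[A]={a}  FIRST[B]={b,d}
iter 2: — fixpoint
  FIRST[S]={a,b,c}  FIRST[A]={a}  FIRST[B]={b,d}

Compute FOLLOW by fixpoint:
FOLLOW(S) := {$}
[1]
  A→A B: FOLLOW(A) ⊇ FIRST(B) = {b,d}; new: +{b,d}
  A→A B: FOLLOW(B) ⊇ FOLLOW(A) ⊇ {b,d}; new: +{b,d}
  S→b B: FOLLOW(B) ⊇ FOLLOW(S) ⊇ {$}; new: +{$}
  S→c A: FOLLOW(A) ⊇ FOLLOW(S) ⊇ {$}; new: +{$}
  S: {$}  A: {$,b,d}  B: {$,b,d}
[2] done
  S: {$}  A: {$,b,d}  B: {$,b,d}

FOLLOW(A) = ["$", "b", "d"]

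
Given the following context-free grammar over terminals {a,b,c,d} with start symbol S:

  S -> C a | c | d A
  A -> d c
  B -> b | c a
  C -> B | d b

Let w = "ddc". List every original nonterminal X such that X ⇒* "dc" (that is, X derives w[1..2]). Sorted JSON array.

Convert to CNF:
  S -> C T2 | T0 A | c
  A -> T0 T1
  B -> T1 T2 | b
  C -> T0 T3 | T1 T2 | b
  T0 -> d
  T1 -> c
  T2 -> a
  T3 -> b

CYK fill, restricted to cells inside w[1..2]:
  T[1,1] 'd' = {T0}  orig:{}
  T[2,2] 'c' = {S,T1}  orig:{S}
  T[1,2] 'dc' = {A}

Original NTs in T[1,2] deriving "dc": ["A"]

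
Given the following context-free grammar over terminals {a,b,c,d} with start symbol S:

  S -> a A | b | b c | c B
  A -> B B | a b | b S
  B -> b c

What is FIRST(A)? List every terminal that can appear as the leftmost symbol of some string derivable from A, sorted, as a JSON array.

FIRST iteration:
[1]
  A via A→a b: +{a}
  A via A→b S: +{b}
  B via B→b c: +{b}
  S via S→a A: +{a}
  S via S→b: +{b}
  S via S→c B: +{c}
  FIRST[S]={a,b,c}  FIRST[A]={a,b}  FIRST[B]={b}
[2] (stable)
  FIRST[S]={a,b,c}  FIRST[A]={a,b}  FIRST[B]={b}

FIRST(A) = ["a", "b"]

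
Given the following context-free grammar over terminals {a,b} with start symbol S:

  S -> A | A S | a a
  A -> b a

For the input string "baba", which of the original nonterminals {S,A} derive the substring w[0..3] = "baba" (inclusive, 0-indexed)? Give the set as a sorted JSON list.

CNF form of G:
  S -> A S | T0 T1 | T1 T1
  A -> T0 T1
  T0 -> b
  T1 -> a

CYK fill (cells [i..j] with 0 ≤ i ≤ j ≤ 3 only):
  T[0,0] 'b' = {T0}  orig:{}
  T[1,1] 'a' = {T1}  orig:{}
  T[2,2] 'b' = {T0}  orig:{}
  T[3,3] 'a' = {T1}  orig:{}
  T[0,1] 'ba' = {A,S}
  T[1,2] 'ab' = ∅
  T[2,3] 'ba' = {A,S}
  T[0,2] 'bab' = ∅
  T[1,3] 'aba' = ∅
  T[0,3] 'baba' = {S}

Original NTs in T[0,3] deriving "baba": ["S"]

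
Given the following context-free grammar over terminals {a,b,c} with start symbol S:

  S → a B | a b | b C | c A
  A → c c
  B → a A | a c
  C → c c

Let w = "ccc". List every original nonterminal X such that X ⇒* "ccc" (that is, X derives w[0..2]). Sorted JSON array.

CNF form of G:
  S -> T0 A | T1 B | T1 T2 | T2 C
  A -> T0 T0
  B -> T1 A | T1 T0
  C -> T0 T0
  T0 -> c
  T1 -> a
  T2 -> b

CYK table (by increasing span) — only the sub-triangle for w[0..2]:
  [0..0]={T0}  "c"  orig:{}
  [1..1]={T0}  "c"  orig:{}
  [2..2]={T0}  "c"  orig:{}
  [0..1]={A,C}  "cc"
  [1..2]={A,C}  "cc"
  [0..2]={S}  "ccc"

Original NTs in T[0,2] deriving "ccc": ["S"]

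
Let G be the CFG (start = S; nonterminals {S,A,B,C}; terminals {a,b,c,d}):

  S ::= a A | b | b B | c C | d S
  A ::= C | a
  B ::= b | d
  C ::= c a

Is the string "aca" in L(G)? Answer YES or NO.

Convert to CNF:
  S -> T0 C | T1 A | T2 B | T3 S | b
  A -> T0 T1 | a
  B -> b | d
  C -> T0 T1
  T0 -> c
  T1 -> a
  T2 -> b
  T3 -> d

CYK fill:
  [0..0]={A,T1}  "a"  orig:{A}
  [1..1]={T0}  "c"  orig:{}
  [2..2]={A,T1}  "a"  orig:{A}
  [0..1]=∅  "ac"
  [1..2]={A,C}  "ca"
  [0..2]={S}  "aca"

S ∈ T[0,2] ⇒ YES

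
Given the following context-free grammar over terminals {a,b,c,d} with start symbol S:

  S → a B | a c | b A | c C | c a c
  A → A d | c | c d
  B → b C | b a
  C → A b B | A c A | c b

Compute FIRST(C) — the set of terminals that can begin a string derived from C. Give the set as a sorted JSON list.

FIRST iteration:
round 1:
  A via A→c: +{c}
  B via B→b C: +{b}
  C via C→A b B: +{c}
  S via S→a B: +{a}
  S via S→b A: +{b}
  S via S→c C: +{c}
  FIRST(S)={a,b,c}  FIRST(A)={c}  FIRST(B)={b}  FIRST(C)={c}
round 2: (no change)
  FIRST(S)={a,b,c}  FIRST(A)={c}  FIRST(B)={b}  FIRST(C)={c}

FIRST(C) = ["c"]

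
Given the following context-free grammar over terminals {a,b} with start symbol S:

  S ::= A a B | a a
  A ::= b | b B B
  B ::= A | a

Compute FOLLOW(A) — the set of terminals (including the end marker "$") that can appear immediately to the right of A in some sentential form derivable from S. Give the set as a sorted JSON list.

FIRST sets, iterate to fixpoint:
iter 1:
  A via A→b: +{b}
  B via B→A: +{b}
  B via B→a: +{a}
  S via S→A a B: +{b}
  S via S→a a: +{a}
  FIRST[S]={a,b}  FIRST[A]={b}  FIRST[B]={a,b}
iter 2: done
  FIRST[S]={a,b}  FIRST[A]={b}  FIRST[B]={a,b}

Compute FOLLOW by fixpoint:
initialize: $ ∈ FOLLOW(S)
[1]
  A→b B B: FOLLOW(B) ⊇ FIRST(B) = {a,b}; new: +{a,b}
  B→A: FOLLOW(A) ⊇ FOLLOW(B) ⊇ {a,b}; new: +{a,b}
  S→A a B: FOLLOW(B) ⊇ FOLLOW(S) ⊇ {$}; new: +{$}
  S: {$}  A: {a,b}  B: {$,a,b}
[2]
  B→A: FOLLOW(A) ⊇ FOLLOW(B) ⊇ {$,a,b}; new: +{$}
  S: {$}  A: {$,a,b}  B: {$,a,b}
[3] (no change)
  S: {$}  A: {$,a,b}  B: {$,a,b}

FOLLOW(A) = ["$", "a", "b"]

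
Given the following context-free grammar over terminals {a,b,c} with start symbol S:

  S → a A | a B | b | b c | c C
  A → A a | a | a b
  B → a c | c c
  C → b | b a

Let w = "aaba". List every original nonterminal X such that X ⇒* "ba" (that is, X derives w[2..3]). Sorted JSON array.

Convert to CNF:
  S -> T0 A | T0 B | T1 T2 | T2 C | b
  A -> A T0 | T0 T1 | a
  B -> T0 T2 | T2 T2
  C -> T1 T0 | b
  T0 -> a
  T1 -> b
  T2 -> c

Fill CYK table bottom-up, restricted to cells inside w[2..3]:
  [2..2]={C,S,T1}  "b"  orig:{C,S}
  [3..3]={A,T0}  "a"  orig:{A}
  [2..3]={C}  "ba"

Original NTs in T[2,3] deriving "ba": ["C"]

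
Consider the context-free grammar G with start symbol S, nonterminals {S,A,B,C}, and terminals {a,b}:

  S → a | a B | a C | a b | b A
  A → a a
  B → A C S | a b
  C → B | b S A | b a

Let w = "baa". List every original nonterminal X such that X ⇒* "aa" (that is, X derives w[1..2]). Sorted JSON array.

Convert to CNF:
  S -> T0 B | T0 C | T0 T1 | T1 A | a
  A -> T0 T0
  B -> A X2 | T0 T1
  C -> A X3 | T0 T1 | T1 T0 | T1 X4
  T0 -> a
  T1 -> b
  X2 -> C S
  X3 -> C S
  X4 -> S A

CYK table (by increasing span) (cells [i..j] with 1 ≤ i ≤ j ≤ 2 only):
  [1..1]={S,T0}  "a"  orig:{S}
  [2..2]={S,T0}  "a"  orig:{S}
  [1..2]={A}  "aa"

Original NTs in T[1,2] deriving "aa": ["A"]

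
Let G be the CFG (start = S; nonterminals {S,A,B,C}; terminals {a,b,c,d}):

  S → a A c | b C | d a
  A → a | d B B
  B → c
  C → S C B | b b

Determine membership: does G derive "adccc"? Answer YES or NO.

Convert to CNF:
  S -> T0 T2 | T1 C | T2 X6
  A -> T0 X4 | a
  B -> c
  C -> S X5 | T1 T1
  T0 -> d
  T1 -> b
  T2 -> a
  T3 -> c
  X4 -> B B
  X5 -> C B
  X6 -> A T3

CYK fill:
  [0..0]={A,T2}  "a"  orig:{A}
  [1..1]={T0}  "d"  orig:{}
  [2..2]={B,T3}  "c"  orig:{B}
  [3..3]={B,T3}  "c"  orig:{B}
  [4..4]={B,T3}  "c"  orig:{B}
  [0..1]=∅  "ad"
  [1..2]=∅  "dc"
  [2..3]={X4}  "cc"  orig:{}
  [3..4]={X4}  "cc"  orig:{}
  [0..2]=∅  "adc"
  [1..3]={A}  "dcc"
  [2..4]=∅  "ccc"
  [0..3]=∅  "adcc"
  [1..4]={X6}  "dccc"  orig:{}
  [0..4]={S}  "adccc"

S ∈ T[0,4] ⇒ YES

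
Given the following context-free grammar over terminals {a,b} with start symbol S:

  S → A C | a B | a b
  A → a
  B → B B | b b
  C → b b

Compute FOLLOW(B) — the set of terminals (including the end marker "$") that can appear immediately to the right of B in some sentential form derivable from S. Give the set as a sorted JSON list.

FIRST iteration:
[1]
  A via A→a: +{a}
  B via B→b b: +{b}
  C via C→b b: +{b}
  S via S→A C: +{a}
  S: {a}  A: {a}  B: {b}  C: {b}
[2] (no change)
  S: {a}  A: {a}  B: {b}  C: {b}

FOLLOW sets:
initialize: $ ∈ FOLLOW(S)
round 1:
  B→B B: FOLLOW(B) ⊇ FIRST(B) = {b}; new: +{b}
  S→A C: FOLLOW(A) ⊇ FIRST(C) = {b}; new: +{b}
  S→A C: FOLLOW(C) ⊇ FOLLOW(S) ⊇ {$}; new: +{$}
  S→a B: FOLLOW(B) ⊇ FOLLOW(S) ⊇ {$}; new: +{$}
  S: {$}  A: {b}  B: {$,b}  C: {$}
round 2: done
  S: {$}  A: {b}  B: {$,b}  C: {$}

FOLLOW(B) = ["$", "b"]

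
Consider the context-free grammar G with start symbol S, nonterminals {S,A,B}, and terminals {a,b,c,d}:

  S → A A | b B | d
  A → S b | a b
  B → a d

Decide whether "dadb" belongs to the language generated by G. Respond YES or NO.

CNF form of G:
  S -> A A | T0 B | d
  A -> S T0 | T1 T0
  B -> T1 T2
  T0 -> b
  T1 -> a
  T2 -> d

CYK table (by increasing span):
  [0..0]={S,T2}  "d"  orig:{S}
  [1..1]={T1}  "a"  orig:{}
  [2..2]={S,T2}  "d"  orig:{S}
  [3..3]={T0}  "b"  orig:{}
  [0..1]=∅  "da"
  [1..2]={B}  "ad"
  [2..3]={A}  "db"
  [0..2]=∅  "dad"
  [1..3]=∅  "adb"
  [0..3]=∅  "dadb"

S ∉ T[0,3] ⇒ NO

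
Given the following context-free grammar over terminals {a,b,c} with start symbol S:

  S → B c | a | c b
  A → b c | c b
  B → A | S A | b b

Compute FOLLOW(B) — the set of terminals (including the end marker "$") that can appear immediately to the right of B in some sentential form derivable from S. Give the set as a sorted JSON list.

FIRST sets, iterate to fixpoint:
iter 1:
  A via A→b c: +{b}
  A via A→c b: +{c}
  B via B→A: +{b,c}
  S via S→B c: +{b,c}
  S via S→a: +{a}
  FIRST[S]={a,b,c}  FIRST[A]={b,c}  FIRST[B]={b,c}
iter 2:
  B via B→S A: +{a}
  FIRST[S]={a,b,c}  FIRST[A]={b,c}  FIRST[B]={a,b,c}
iter 3: (no change)
  FIRST[S]={a,b,c}  FIRST[A]={b,c}  FIRST[B]={a,b,c}

FOLLOW sets:
FOLLOW(S) := {$}
round 1:
  B→S A: FOLLOW(S) ⊇ FIRST(A) = {b,c}; new: +{b,c}
  S→B c: FOLLOW(B) ⊇ FIRST(c) = {c}; new: +{c}
  S: {$,b,c}  A: {}  B: {c}
round 2:
  B→A: FOLLOW(A) ⊇ FOLLOW(B) ⊇ {c}; new: +{c}
  S: {$,b,c}  A: {c}  B: {c}
round 3: (no change)
  S: {$,b,c}  A: {c}  B: {c}

FOLLOW(B) = ["c"]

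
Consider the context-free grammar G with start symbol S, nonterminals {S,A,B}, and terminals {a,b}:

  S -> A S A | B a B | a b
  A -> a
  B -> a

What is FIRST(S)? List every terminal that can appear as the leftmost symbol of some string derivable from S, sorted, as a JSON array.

FIRST sets, iterate to fixpoint:
[1]
  A via A→a: +{a}
  B via B→a: +{a}
  S via S→A S A: +{a}
  S: {a}  A: {a}  B: {a}
[2] (no change)
  S: {a}  A: {a}  B: {a}

FIRST(S) = ["a"]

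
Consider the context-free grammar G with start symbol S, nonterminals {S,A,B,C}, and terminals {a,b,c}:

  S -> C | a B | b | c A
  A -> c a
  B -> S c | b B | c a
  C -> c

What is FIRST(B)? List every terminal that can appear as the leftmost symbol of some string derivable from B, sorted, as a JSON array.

FIRST sets, iterate to fixpoint:
pass 1:
  A via A→c a: +{c}
  B via B→b B: +{b}
  B via B→c a: +{c}
  C via C→c: +{c}
  S via S→C: +{c}
  S via S→a B: +{a}
  S via S→b: +{b}
  S: {a,b,c}  A: {c}  B: {b,c}  C: {c}
pass 2:
  B via B→S c: +{a}
  S: {a,b,c}  A: {c}  B: {a,b,c}  C: {c}
pass 3: (no change)
  S: {a,b,c}  A: {c}  B: {a,b,c}  C: {c}

FIRST(B) = ["a", "b", "c"]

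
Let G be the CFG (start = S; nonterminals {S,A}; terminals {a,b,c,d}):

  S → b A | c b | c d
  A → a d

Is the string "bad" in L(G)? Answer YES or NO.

CNF form of G:
  S -> T2 A | T3 T1 | T3 T2
  A -> T0 T1
  T0 -> a
  T1 -> d
  T2 -> b
  T3 -> c

Fill CYK table bottom-up:
  cell(0,0) b: {T2}  orig:{}
  cell(1,1) a: {T0}  orig:{}
  cell(2,2) d: {T1}  orig:{}
  cell(0,1) ba: ∅
  cell(1,2) ad: {A}
  cell(0,2) bad: {S}

S ∈ T[0,2] ⇒ YES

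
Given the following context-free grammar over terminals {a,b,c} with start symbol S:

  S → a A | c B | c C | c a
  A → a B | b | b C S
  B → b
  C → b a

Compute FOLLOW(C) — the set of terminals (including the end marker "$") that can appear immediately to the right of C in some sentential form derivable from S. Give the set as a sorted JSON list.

FIRST sets, iterate to fixpoint:
round 1:
  A via A→a B: +{a}
  A via A→b: +{b}
  B via B→b: +{b}
  C via C→b a: +{b}
  S via S→a A: +{a}
  S via S→c B: +{c}
  FIRST[S]={a,c}  FIRST[A]={a,b}  FIRST[B]={b}  FIRST[C]={b}
round 2: (no change)
  FIRST[S]={a,c}  FIRST[A]={a,b}  FIRST[B]={b}  FIRST[C]={b}

FOLLOW sets:
seed FOLLOW(S) with $
[1]
  A→b C S: FOLLOW(C) ⊇ FIRST(S) = {a,c}; new: +{a,c}
  S→a A: FOLLOW(A) ⊇ FOLLOW(S) ⊇ {$}; new: +{$}
  S→c B: FOLLOW(B) ⊇ FOLLOW(S) ⊇ {$}; new: +{$}
  S→c C: FOLLOW(C) ⊇ FOLLOW(S) ⊇ {$}; new: +{$}
  FOLLOW(S)={$}  FOLLOW(A)={$}  FOLLOW(B)={$}  FOLLOW(C)={$,a,c}
[2] — fixpoint
  FOLLOW(S)={$}  FOLLOW(A)={$}  FOLLOW(B)={$}  FOLLOW(C)={$,a,c}

FOLLOW(C) = ["$", "a", "c"]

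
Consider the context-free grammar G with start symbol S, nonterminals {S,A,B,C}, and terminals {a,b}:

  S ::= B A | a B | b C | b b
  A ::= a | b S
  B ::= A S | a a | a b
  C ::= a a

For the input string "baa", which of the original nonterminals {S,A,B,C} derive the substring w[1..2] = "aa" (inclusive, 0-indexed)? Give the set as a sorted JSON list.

CNF form of G:
  S -> B A | T0 C | T0 T0 | T1 B
  A -> T0 S | a
  B -> A S | T1 T0 | T1 T1
  C -> T1 T1
  T0 -> b
  T1 -> a

CYK table (by increasing span) (cells [i..j] with 1 ≤ i ≤ j ≤ 2 only):
  T[1,1] 'a' = {A,T1}  orig:{A}
  T[2,2] 'a' = {A,T1}  orig:{A}
  T[1,2] 'aa' = {B,C}

Original NTs in T[1,2] deriving "aa": ["B", "C"]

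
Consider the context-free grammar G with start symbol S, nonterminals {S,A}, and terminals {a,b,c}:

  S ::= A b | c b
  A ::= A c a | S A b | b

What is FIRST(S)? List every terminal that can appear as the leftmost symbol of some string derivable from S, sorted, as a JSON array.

FIRST iteration:
[1]
  A via A→b: +{b}
  S via S→A b: +{b}
  S via S→c b: +{c}
  S: {b,c}  A: {b}
[2]
  A via A→S A b: +{c}
  S: {b,c}  A: {b,c}
[3] (no change)
  S: {b,c}  A: {b,c}

FIRST(S) = ["b", "c"]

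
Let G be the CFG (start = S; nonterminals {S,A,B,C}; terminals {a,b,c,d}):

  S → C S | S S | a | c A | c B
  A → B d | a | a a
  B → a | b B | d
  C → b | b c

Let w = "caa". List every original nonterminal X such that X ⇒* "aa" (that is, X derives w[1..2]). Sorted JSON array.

Convert to CNF:
  S -> C S | S S | T3 A | T3 B | a
  A -> B T0 | T1 T1 | a
  B -> T2 B | a | d
  C -> T2 T3 | b
  T0 -> d
  T1 -> a
  T2 -> b
  T3 -> c

CYK table (by increasing span) — only the sub-triangle for w[1..2]:
  [1..1]={A,B,S,T1}  "a"  orig:{A,B,S}
  [2..2]={A,B,S,T1}  "a"  orig:{A,B,S}
  [1..2]={A,S}  "aa"

Original NTs in T[1,2] deriving "aa": ["A", "S"]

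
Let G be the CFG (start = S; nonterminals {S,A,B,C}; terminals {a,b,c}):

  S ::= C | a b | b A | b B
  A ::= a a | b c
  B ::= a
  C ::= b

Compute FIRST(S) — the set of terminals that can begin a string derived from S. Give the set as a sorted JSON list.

FIRST sets, iterate to fixpoint:
round 1:
  A via A→a a: +{a}
  A via A→b c: +{b}
  B via B→a: +{a}
  C via C→b: +{b}
  S via S→C: +{b}
  S via S→a b: +{a}
  FIRST(S)={a,b}  FIRST(A)={a,b}  FIRST(B)={a}  FIRST(C)={b}
round 2: (stable)
  FIRST(S)={a,b}  FIRST(A)={a,b}  FIRST(B)={a}  FIRST(C)={b}

FIRST(S) = ["a", "b"]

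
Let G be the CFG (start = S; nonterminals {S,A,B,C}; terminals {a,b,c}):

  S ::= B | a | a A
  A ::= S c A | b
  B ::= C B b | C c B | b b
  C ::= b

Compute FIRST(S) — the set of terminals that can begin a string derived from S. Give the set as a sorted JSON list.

FIRST sets, iterate to fixpoint:
round 1:
  A via A→b: +{b}
  B via B→b b: +{b}
  C via C→b: +{b}
  S via S→B: +{b}
  S via S→a: +{a}
  FIRST(S)={a,b}  FIRST(A)={b}  FIRST(B)={b}  FIRST(C)={b}
round 2:
  A via A→S c A: +{a}
  FIRST(S)={a,b}  FIRST(A)={a,b}  FIRST(B)={b}  FIRST(C)={b}
round 3: (no change)
  FIRST(S)={a,b}  FIRST(A)={a,b}  FIRST(B)={b}  FIRST(C)={b}

FIRST(S) = ["a", "b"]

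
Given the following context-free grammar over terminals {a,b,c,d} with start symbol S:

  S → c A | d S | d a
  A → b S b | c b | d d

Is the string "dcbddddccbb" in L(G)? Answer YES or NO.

Convert to CNF:
  S -> T1 A | T2 S | T2 T3
  A -> T0 X4 | T1 T0 | T2 T2
  T0 -> b
  T1 -> c
  T2 -> d
  T3 -> a
  X4 -> S T0

Fill CYK table bottom-up:
  cell(0,0) d: {T2}  orig:{}
  cell(1,1) c: {T1}  orig:{}
  cell(2,2) b: {T0}  orig:{}
  cell(3,3) d: {T2}  orig:{}
  cell(4,4) d: {T2}  orig:{}
  cell(5,5) d: {T2}  orig:{}
  cell(6,6) d: {T2}  orig:{}
  cell(7,7) c: {T1}  orig:{}
  cell(8,8) c: {T1}  orig:{}
  cell(9,9) b: {T0}  orig:{}
  cell(10,10) b: {T0}  orig:{}
  cell(0,1) dc: ∅
  cell(1,2) cb: {A}
  cell(2,3) bd: ∅
  cell(3,4) dd: {A}
  cell(4,5) dd: {A}
  cell(5,6) dd: {A}
  cell(6,7) dc: ∅
  cell(7,8) cc: ∅
  cell(8,9) cb: {A}
  cell(9,10) bb: ∅
  cell(0,2) dcb: ∅
  cell(1,3) cbd: ∅
  cell(2,4) bdd: ∅
  cell(3,5) ddd: ∅
  cell(4,6) ddd: ∅
  cell(5,7) ddc: ∅
  cell(6,8) dcc: ∅
  cell(7,9) ccb: {S}
  cell(8,10) cbb: ∅
  cell(0,3) dcbd: ∅
  cell(1,4) cbdd: ∅
  cell(2,5) bddd: ∅
  cell(3,6) dddd: ∅
  cell(4,7) dddc: ∅
  cell(5,8) ddcc: ∅
  cell(6,9) dccb: {S}
  cell(7,10) ccbb: {X4}  orig:{}
  cell(0,4) dcbdd: ∅
  cell(1,5) cbddd: ∅
  cell(2,6) bdddd: ∅
  cell(3,7) ddddc: ∅
  cell(4,8) dddcc: ∅
  cell(5,9) ddccb: {S}
  cell(6,10) dccbb: {X4}  orig:{}
  cell(0,5) dcbddd: ∅
  cell(1,6) cbdddd: ∅
  cell(2,7) bddddc: ∅
  cell(3,8) ddddcc: ∅
  cell(4,9) dddccb: {S}
  cell(5,10) ddccbb: {X4}  orig:{}
  cell(0,6) dcbdddd: ∅
  cell(1,7) cbddddc: ∅
  cell(2,8) bddddcc: ∅
  cell(3,9) ddddccb: {S}
  cell(4,10) dddccbb: {X4}  orig:{}
  cell(0,7) dcbddddc: ∅
  cell(1,8) cbddddcc: ∅
  cell(2,9) bddddccb: ∅
  cell(3,10) ddddccbb: {X4}  orig:{}
  cell(0,8) dcbddddcc: ∅
  cell(1,9) cbddddccb: ∅
  cell(2,10) bddddccbb: {A}
  cell(0,9) dcbddddccb: ∅
  cell(1,10) cbddddccbb: {S}
  cell(0,10) dcbddddccbb: {S}

S ∈ T[0,10] ⇒ YES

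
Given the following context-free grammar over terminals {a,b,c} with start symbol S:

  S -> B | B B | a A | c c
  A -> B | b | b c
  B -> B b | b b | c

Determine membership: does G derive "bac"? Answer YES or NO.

Convert to CNF:
  S -> B B | B T0 | T0 T0 | T1 T1 | T2 A | c
  A -> B T0 | T0 T0 | T0 T1 | b | c
  B -> B T0 | T0 T0 | c
  T0 -> b
  T1 -> c
  T2 -> a

CYK table (by increasing span):
  T[0,0] 'b' = {A,T0}  orig:{A}
  T[1,1] 'a' = {T2}  orig:{}
  T[2,2] 'c' = {A,B,S,T1}  orig:{A,B,S}
  T[0,1] 'ba' = ∅
  T[1,2] 'ac' = {S}
  T[0,2] 'bac' = ∅

S ∉ T[0,2] ⇒ NO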